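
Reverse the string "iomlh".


Input: iomlh
Reading characters right to left:
  Position 4: 'h'
  Position 3: 'l'
  Position 2: 'm'
  Position 1: 'o'
  Position 0: 'i'
Reversed: hlmoi

hlmoi


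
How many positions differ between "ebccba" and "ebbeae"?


Comparing "ebccba" and "ebbeae" position by position:
  Position 0: 'e' vs 'e' => same
  Position 1: 'b' vs 'b' => same
  Position 2: 'c' vs 'b' => DIFFER
  Position 3: 'c' vs 'e' => DIFFER
  Position 4: 'b' vs 'a' => DIFFER
  Position 5: 'a' vs 'e' => DIFFER
Positions that differ: 4

4


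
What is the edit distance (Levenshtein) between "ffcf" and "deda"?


Computing edit distance: "ffcf" -> "deda"
DP table:
           d    e    d    a
      0    1    2    3    4
  f   1    1    2    3    4
  f   2    2    2    3    4
  c   3    3    3    3    4
  f   4    4    4    4    4
Edit distance = dp[4][4] = 4

4


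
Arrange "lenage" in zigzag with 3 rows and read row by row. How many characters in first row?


Zigzag "lenage" into 3 rows:
Placing characters:
  'l' => row 0
  'e' => row 1
  'n' => row 2
  'a' => row 1
  'g' => row 0
  'e' => row 1
Rows:
  Row 0: "lg"
  Row 1: "eae"
  Row 2: "n"
First row length: 2

2


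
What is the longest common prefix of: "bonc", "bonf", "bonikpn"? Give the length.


Words: bonc, bonf, bonikpn
  Position 0: all 'b' => match
  Position 1: all 'o' => match
  Position 2: all 'n' => match
  Position 3: ('c', 'f', 'i') => mismatch, stop
LCP = "bon" (length 3)

3


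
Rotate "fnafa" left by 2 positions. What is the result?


Input: "fnafa", rotate left by 2
First 2 characters: "fn"
Remaining characters: "afa"
Concatenate remaining + first: "afa" + "fn" = "afafn"

afafn


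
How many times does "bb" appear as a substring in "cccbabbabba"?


Searching for "bb" in "cccbabbabba"
Scanning each position:
  Position 0: "cc" => no
  Position 1: "cc" => no
  Position 2: "cb" => no
  Position 3: "ba" => no
  Position 4: "ab" => no
  Position 5: "bb" => MATCH
  Position 6: "ba" => no
  Position 7: "ab" => no
  Position 8: "bb" => MATCH
  Position 9: "ba" => no
Total occurrences: 2

2


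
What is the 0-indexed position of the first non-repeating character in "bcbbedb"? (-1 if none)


Input: bcbbedb
Character frequencies:
  'b': 4
  'c': 1
  'd': 1
  'e': 1
Scanning left to right for freq == 1:
  Position 0 ('b'): freq=4, skip
  Position 1 ('c'): unique! => answer = 1

1


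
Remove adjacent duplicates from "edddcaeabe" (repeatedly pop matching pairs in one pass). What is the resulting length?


Input: edddcaeabe
Stack-based adjacent duplicate removal:
  Read 'e': push. Stack: e
  Read 'd': push. Stack: ed
  Read 'd': matches stack top 'd' => pop. Stack: e
  Read 'd': push. Stack: ed
  Read 'c': push. Stack: edc
  Read 'a': push. Stack: edca
  Read 'e': push. Stack: edcae
  Read 'a': push. Stack: edcaea
  Read 'b': push. Stack: edcaeab
  Read 'e': push. Stack: edcaeabe
Final stack: "edcaeabe" (length 8)

8


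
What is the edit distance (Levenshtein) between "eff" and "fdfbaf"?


Computing edit distance: "eff" -> "fdfbaf"
DP table:
           f    d    f    b    a    f
      0    1    2    3    4    5    6
  e   1    1    2    3    4    5    6
  f   2    1    2    2    3    4    5
  f   3    2    2    2    3    4    4
Edit distance = dp[3][6] = 4

4


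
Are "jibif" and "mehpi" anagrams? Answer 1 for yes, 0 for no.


Strings: "jibif", "mehpi"
Sorted first:  bfiij
Sorted second: ehimp
Differ at position 0: 'b' vs 'e' => not anagrams

0


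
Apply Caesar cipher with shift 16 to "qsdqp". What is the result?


Caesar cipher: shift "qsdqp" by 16
  'q' (pos 16) + 16 = pos 6 = 'g'
  's' (pos 18) + 16 = pos 8 = 'i'
  'd' (pos 3) + 16 = pos 19 = 't'
  'q' (pos 16) + 16 = pos 6 = 'g'
  'p' (pos 15) + 16 = pos 5 = 'f'
Result: gitgf

gitgf


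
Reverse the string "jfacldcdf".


Input: jfacldcdf
Reading characters right to left:
  Position 8: 'f'
  Position 7: 'd'
  Position 6: 'c'
  Position 5: 'd'
  Position 4: 'l'
  Position 3: 'c'
  Position 2: 'a'
  Position 1: 'f'
  Position 0: 'j'
Reversed: fdcdlcafj

fdcdlcafj


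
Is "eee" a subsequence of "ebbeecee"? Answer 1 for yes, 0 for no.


Check if "eee" is a subsequence of "ebbeecee"
Greedy scan:
  Position 0 ('e'): matches sub[0] = 'e'
  Position 1 ('b'): no match needed
  Position 2 ('b'): no match needed
  Position 3 ('e'): matches sub[1] = 'e'
  Position 4 ('e'): matches sub[2] = 'e'
  Position 5 ('c'): no match needed
  Position 6 ('e'): no match needed
  Position 7 ('e'): no match needed
All 3 characters matched => is a subsequence

1


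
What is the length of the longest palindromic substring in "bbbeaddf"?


Input: "bbbeaddf"
Checking substrings for palindromes:
  [0:3] "bbb" (len 3) => palindrome
  [0:2] "bb" (len 2) => palindrome
  [1:3] "bb" (len 2) => palindrome
  [5:7] "dd" (len 2) => palindrome
Longest palindromic substring: "bbb" with length 3

3


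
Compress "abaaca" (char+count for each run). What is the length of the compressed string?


Input: abaaca
Runs:
  'a' x 1 => "a1"
  'b' x 1 => "b1"
  'a' x 2 => "a2"
  'c' x 1 => "c1"
  'a' x 1 => "a1"
Compressed: "a1b1a2c1a1"
Compressed length: 10

10


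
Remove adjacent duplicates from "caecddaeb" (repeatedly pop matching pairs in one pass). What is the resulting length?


Input: caecddaeb
Stack-based adjacent duplicate removal:
  Read 'c': push. Stack: c
  Read 'a': push. Stack: ca
  Read 'e': push. Stack: cae
  Read 'c': push. Stack: caec
  Read 'd': push. Stack: caecd
  Read 'd': matches stack top 'd' => pop. Stack: caec
  Read 'a': push. Stack: caeca
  Read 'e': push. Stack: caecae
  Read 'b': push. Stack: caecaeb
Final stack: "caecaeb" (length 7)

7


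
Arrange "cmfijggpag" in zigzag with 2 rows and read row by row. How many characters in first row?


Zigzag "cmfijggpag" into 2 rows:
Placing characters:
  'c' => row 0
  'm' => row 1
  'f' => row 0
  'i' => row 1
  'j' => row 0
  'g' => row 1
  'g' => row 0
  'p' => row 1
  'a' => row 0
  'g' => row 1
Rows:
  Row 0: "cfjga"
  Row 1: "migpg"
First row length: 5

5


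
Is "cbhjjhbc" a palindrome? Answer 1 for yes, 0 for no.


Input: cbhjjhbc
Reversed: cbhjjhbc
  Compare pos 0 ('c') with pos 7 ('c'): match
  Compare pos 1 ('b') with pos 6 ('b'): match
  Compare pos 2 ('h') with pos 5 ('h'): match
  Compare pos 3 ('j') with pos 4 ('j'): match
Result: palindrome

1


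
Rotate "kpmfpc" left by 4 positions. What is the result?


Input: "kpmfpc", rotate left by 4
First 4 characters: "kpmf"
Remaining characters: "pc"
Concatenate remaining + first: "pc" + "kpmf" = "pckpmf"

pckpmf


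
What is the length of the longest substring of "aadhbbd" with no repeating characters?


Input: "aadhbbd"
Sliding window (track last position of each char):
  Position 0 ('a'): window [0,0] length 1 -- new best
  Position 1 ('a'): repeat (last at 0), move window start to 1
  Position 1 ('a'): window [1,1] length 1
  Position 2 ('d'): window [1,2] length 2 -- new best
  Position 3 ('h'): window [1,3] length 3 -- new best
  Position 4 ('b'): window [1,4] length 4 -- new best
  Position 5 ('b'): repeat (last at 4), move window start to 5
  Position 5 ('b'): window [5,5] length 1
  Position 6 ('d'): window [5,6] length 2
Longest substring with no repeats: "adhb" with length 4

4


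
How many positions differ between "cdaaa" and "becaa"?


Comparing "cdaaa" and "becaa" position by position:
  Position 0: 'c' vs 'b' => DIFFER
  Position 1: 'd' vs 'e' => DIFFER
  Position 2: 'a' vs 'c' => DIFFER
  Position 3: 'a' vs 'a' => same
  Position 4: 'a' vs 'a' => same
Positions that differ: 3

3


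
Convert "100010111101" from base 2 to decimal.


Input: "100010111101" in base 2
Positional expansion:
  Digit '1' (value 1) x 2^11 = 2048
  Digit '0' (value 0) x 2^10 = 0
  Digit '0' (value 0) x 2^9 = 0
  Digit '0' (value 0) x 2^8 = 0
  Digit '1' (value 1) x 2^7 = 128
  Digit '0' (value 0) x 2^6 = 0
  Digit '1' (value 1) x 2^5 = 32
  Digit '1' (value 1) x 2^4 = 16
  Digit '1' (value 1) x 2^3 = 8
  Digit '1' (value 1) x 2^2 = 4
  Digit '0' (value 0) x 2^1 = 0
  Digit '1' (value 1) x 2^0 = 1
Sum = 2237

2237


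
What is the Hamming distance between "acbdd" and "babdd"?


Comparing "acbdd" and "babdd" position by position:
  Position 0: 'a' vs 'b' => differ
  Position 1: 'c' vs 'a' => differ
  Position 2: 'b' vs 'b' => same
  Position 3: 'd' vs 'd' => same
  Position 4: 'd' vs 'd' => same
Total differences (Hamming distance): 2

2


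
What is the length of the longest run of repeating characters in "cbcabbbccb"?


Input: "cbcabbbccb"
Scanning for longest run:
  Position 1 ('b'): new char, reset run to 1
  Position 2 ('c'): new char, reset run to 1
  Position 3 ('a'): new char, reset run to 1
  Position 4 ('b'): new char, reset run to 1
  Position 5 ('b'): continues run of 'b', length=2
  Position 6 ('b'): continues run of 'b', length=3
  Position 7 ('c'): new char, reset run to 1
  Position 8 ('c'): continues run of 'c', length=2
  Position 9 ('b'): new char, reset run to 1
Longest run: 'b' with length 3

3


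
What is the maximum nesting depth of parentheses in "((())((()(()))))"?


Input: "((())((()(()))))"
Tracking depth:
  Position 0 '(': depth becomes 1
  Position 1 '(': depth becomes 2
  Position 2 '(': depth becomes 3
  Position 3 ')': depth becomes 2
  Position 4 ')': depth becomes 1
  Position 5 '(': depth becomes 2
  Position 6 '(': depth becomes 3
  Position 7 '(': depth becomes 4
  Position 8 ')': depth becomes 3
  Position 9 '(': depth becomes 4
  Position 10 '(': depth becomes 5
  Position 11 ')': depth becomes 4
  Position 12 ')': depth becomes 3
  Position 13 ')': depth becomes 2
  Position 14 ')': depth becomes 1
  Position 15 ')': depth becomes 0
Maximum depth reached: 5

5


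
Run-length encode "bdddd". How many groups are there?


Input: bdddd
Scanning for consecutive runs:
  Group 1: 'b' x 1 (positions 0-0)
  Group 2: 'd' x 4 (positions 1-4)
Total groups: 2

2


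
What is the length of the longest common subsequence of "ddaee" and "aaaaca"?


LCS of "ddaee" and "aaaaca"
DP table:
           a    a    a    a    c    a
      0    0    0    0    0    0    0
  d   0    0    0    0    0    0    0
  d   0    0    0    0    0    0    0
  a   0    1    1    1    1    1    1
  e   0    1    1    1    1    1    1
  e   0    1    1    1    1    1    1
LCS length = dp[5][6] = 1

1


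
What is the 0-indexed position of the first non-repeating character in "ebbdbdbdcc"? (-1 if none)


Input: ebbdbdbdcc
Character frequencies:
  'b': 4
  'c': 2
  'd': 3
  'e': 1
Scanning left to right for freq == 1:
  Position 0 ('e'): unique! => answer = 0

0


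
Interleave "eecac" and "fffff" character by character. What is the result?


Interleaving "eecac" and "fffff":
  Position 0: 'e' from first, 'f' from second => "ef"
  Position 1: 'e' from first, 'f' from second => "ef"
  Position 2: 'c' from first, 'f' from second => "cf"
  Position 3: 'a' from first, 'f' from second => "af"
  Position 4: 'c' from first, 'f' from second => "cf"
Result: efefcfafcf

efefcfafcf


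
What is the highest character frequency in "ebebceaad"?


Input: ebebceaad
Character counts:
  'a': 2
  'b': 2
  'c': 1
  'd': 1
  'e': 3
Maximum frequency: 3

3


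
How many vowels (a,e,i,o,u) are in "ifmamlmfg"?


Input: ifmamlmfg
Checking each character:
  'i' at position 0: vowel (running total: 1)
  'f' at position 1: consonant
  'm' at position 2: consonant
  'a' at position 3: vowel (running total: 2)
  'm' at position 4: consonant
  'l' at position 5: consonant
  'm' at position 6: consonant
  'f' at position 7: consonant
  'g' at position 8: consonant
Total vowels: 2

2


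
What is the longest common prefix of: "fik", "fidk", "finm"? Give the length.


Words: fik, fidk, finm
  Position 0: all 'f' => match
  Position 1: all 'i' => match
  Position 2: ('k', 'd', 'n') => mismatch, stop
LCP = "fi" (length 2)

2


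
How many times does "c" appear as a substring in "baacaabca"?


Searching for "c" in "baacaabca"
Scanning each position:
  Position 0: "b" => no
  Position 1: "a" => no
  Position 2: "a" => no
  Position 3: "c" => MATCH
  Position 4: "a" => no
  Position 5: "a" => no
  Position 6: "b" => no
  Position 7: "c" => MATCH
  Position 8: "a" => no
Total occurrences: 2

2


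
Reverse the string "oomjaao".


Input: oomjaao
Reading characters right to left:
  Position 6: 'o'
  Position 5: 'a'
  Position 4: 'a'
  Position 3: 'j'
  Position 2: 'm'
  Position 1: 'o'
  Position 0: 'o'
Reversed: oaajmoo

oaajmoo


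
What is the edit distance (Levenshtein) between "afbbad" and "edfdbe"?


Computing edit distance: "afbbad" -> "edfdbe"
DP table:
           e    d    f    d    b    e
      0    1    2    3    4    5    6
  a   1    1    2    3    4    5    6
  f   2    2    2    2    3    4    5
  b   3    3    3    3    3    3    4
  b   4    4    4    4    4    3    4
  a   5    5    5    5    5    4    4
  d   6    6    5    6    5    5    5
Edit distance = dp[6][6] = 5

5


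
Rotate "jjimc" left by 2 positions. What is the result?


Input: "jjimc", rotate left by 2
First 2 characters: "jj"
Remaining characters: "imc"
Concatenate remaining + first: "imc" + "jj" = "imcjj"

imcjj


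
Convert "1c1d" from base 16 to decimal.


Input: "1c1d" in base 16
Positional expansion:
  Digit '1' (value 1) x 16^3 = 4096
  Digit 'c' (value 12) x 16^2 = 3072
  Digit '1' (value 1) x 16^1 = 16
  Digit 'd' (value 13) x 16^0 = 13
Sum = 7197

7197


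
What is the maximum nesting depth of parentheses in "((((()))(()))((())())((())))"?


Input: "((((()))(()))((())())((())))"
Tracking depth:
  Position 0 '(': depth becomes 1
  Position 1 '(': depth becomes 2
  Position 2 '(': depth becomes 3
  Position 3 '(': depth becomes 4
  Position 4 '(': depth becomes 5
  Position 5 ')': depth becomes 4
  Position 6 ')': depth becomes 3
  Position 7 ')': depth becomes 2
  Position 8 '(': depth becomes 3
  Position 9 '(': depth becomes 4
  Position 10 ')': depth becomes 3
  Position 11 ')': depth becomes 2
  Position 12 ')': depth becomes 1
  Position 13 '(': depth becomes 2
  Position 14 '(': depth becomes 3
  Position 15 '(': depth becomes 4
  Position 16 ')': depth becomes 3
  Position 17 ')': depth becomes 2
  Position 18 '(': depth becomes 3
  Position 19 ')': depth becomes 2
  Position 20 ')': depth becomes 1
  Position 21 '(': depth becomes 2
  Position 22 '(': depth becomes 3
  Position 23 '(': depth becomes 4
  Position 24 ')': depth becomes 3
  Position 25 ')': depth becomes 2
  Position 26 ')': depth becomes 1
  Position 27 ')': depth becomes 0
Maximum depth reached: 5

5


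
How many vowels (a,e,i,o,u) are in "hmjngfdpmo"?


Input: hmjngfdpmo
Checking each character:
  'h' at position 0: consonant
  'm' at position 1: consonant
  'j' at position 2: consonant
  'n' at position 3: consonant
  'g' at position 4: consonant
  'f' at position 5: consonant
  'd' at position 6: consonant
  'p' at position 7: consonant
  'm' at position 8: consonant
  'o' at position 9: vowel (running total: 1)
Total vowels: 1

1


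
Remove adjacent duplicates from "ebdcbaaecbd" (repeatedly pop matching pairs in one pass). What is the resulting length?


Input: ebdcbaaecbd
Stack-based adjacent duplicate removal:
  Read 'e': push. Stack: e
  Read 'b': push. Stack: eb
  Read 'd': push. Stack: ebd
  Read 'c': push. Stack: ebdc
  Read 'b': push. Stack: ebdcb
  Read 'a': push. Stack: ebdcba
  Read 'a': matches stack top 'a' => pop. Stack: ebdcb
  Read 'e': push. Stack: ebdcbe
  Read 'c': push. Stack: ebdcbec
  Read 'b': push. Stack: ebdcbecb
  Read 'd': push. Stack: ebdcbecbd
Final stack: "ebdcbecbd" (length 9)

9


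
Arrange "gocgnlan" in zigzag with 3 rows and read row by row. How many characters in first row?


Zigzag "gocgnlan" into 3 rows:
Placing characters:
  'g' => row 0
  'o' => row 1
  'c' => row 2
  'g' => row 1
  'n' => row 0
  'l' => row 1
  'a' => row 2
  'n' => row 1
Rows:
  Row 0: "gn"
  Row 1: "ogln"
  Row 2: "ca"
First row length: 2

2


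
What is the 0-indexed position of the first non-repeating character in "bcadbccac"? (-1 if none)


Input: bcadbccac
Character frequencies:
  'a': 2
  'b': 2
  'c': 4
  'd': 1
Scanning left to right for freq == 1:
  Position 0 ('b'): freq=2, skip
  Position 1 ('c'): freq=4, skip
  Position 2 ('a'): freq=2, skip
  Position 3 ('d'): unique! => answer = 3

3


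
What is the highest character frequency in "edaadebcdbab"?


Input: edaadebcdbab
Character counts:
  'a': 3
  'b': 3
  'c': 1
  'd': 3
  'e': 2
Maximum frequency: 3

3


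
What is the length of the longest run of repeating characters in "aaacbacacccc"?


Input: "aaacbacacccc"
Scanning for longest run:
  Position 1 ('a'): continues run of 'a', length=2
  Position 2 ('a'): continues run of 'a', length=3
  Position 3 ('c'): new char, reset run to 1
  Position 4 ('b'): new char, reset run to 1
  Position 5 ('a'): new char, reset run to 1
  Position 6 ('c'): new char, reset run to 1
  Position 7 ('a'): new char, reset run to 1
  Position 8 ('c'): new char, reset run to 1
  Position 9 ('c'): continues run of 'c', length=2
  Position 10 ('c'): continues run of 'c', length=3
  Position 11 ('c'): continues run of 'c', length=4
Longest run: 'c' with length 4

4


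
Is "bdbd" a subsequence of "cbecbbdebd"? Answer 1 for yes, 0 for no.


Check if "bdbd" is a subsequence of "cbecbbdebd"
Greedy scan:
  Position 0 ('c'): no match needed
  Position 1 ('b'): matches sub[0] = 'b'
  Position 2 ('e'): no match needed
  Position 3 ('c'): no match needed
  Position 4 ('b'): no match needed
  Position 5 ('b'): no match needed
  Position 6 ('d'): matches sub[1] = 'd'
  Position 7 ('e'): no match needed
  Position 8 ('b'): matches sub[2] = 'b'
  Position 9 ('d'): matches sub[3] = 'd'
All 4 characters matched => is a subsequence

1


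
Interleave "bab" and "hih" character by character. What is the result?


Interleaving "bab" and "hih":
  Position 0: 'b' from first, 'h' from second => "bh"
  Position 1: 'a' from first, 'i' from second => "ai"
  Position 2: 'b' from first, 'h' from second => "bh"
Result: bhaibh

bhaibh


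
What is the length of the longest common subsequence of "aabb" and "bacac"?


LCS of "aabb" and "bacac"
DP table:
           b    a    c    a    c
      0    0    0    0    0    0
  a   0    0    1    1    1    1
  a   0    0    1    1    2    2
  b   0    1    1    1    2    2
  b   0    1    1    1    2    2
LCS length = dp[4][5] = 2

2


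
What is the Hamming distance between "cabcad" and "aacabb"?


Comparing "cabcad" and "aacabb" position by position:
  Position 0: 'c' vs 'a' => differ
  Position 1: 'a' vs 'a' => same
  Position 2: 'b' vs 'c' => differ
  Position 3: 'c' vs 'a' => differ
  Position 4: 'a' vs 'b' => differ
  Position 5: 'd' vs 'b' => differ
Total differences (Hamming distance): 5

5


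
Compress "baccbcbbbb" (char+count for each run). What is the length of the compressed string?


Input: baccbcbbbb
Runs:
  'b' x 1 => "b1"
  'a' x 1 => "a1"
  'c' x 2 => "c2"
  'b' x 1 => "b1"
  'c' x 1 => "c1"
  'b' x 4 => "b4"
Compressed: "b1a1c2b1c1b4"
Compressed length: 12

12


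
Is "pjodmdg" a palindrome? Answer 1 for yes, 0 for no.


Input: pjodmdg
Reversed: gdmdojp
  Compare pos 0 ('p') with pos 6 ('g'): MISMATCH
  Compare pos 1 ('j') with pos 5 ('d'): MISMATCH
  Compare pos 2 ('o') with pos 4 ('m'): MISMATCH
Result: not a palindrome

0


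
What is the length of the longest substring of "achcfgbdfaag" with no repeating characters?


Input: "achcfgbdfaag"
Sliding window (track last position of each char):
  Position 0 ('a'): window [0,0] length 1 -- new best
  Position 1 ('c'): window [0,1] length 2 -- new best
  Position 2 ('h'): window [0,2] length 3 -- new best
  Position 3 ('c'): repeat (last at 1), move window start to 2
  Position 3 ('c'): window [2,3] length 2
  Position 4 ('f'): window [2,4] length 3
  Position 5 ('g'): window [2,5] length 4 -- new best
  Position 6 ('b'): window [2,6] length 5 -- new best
  Position 7 ('d'): window [2,7] length 6 -- new best
  Position 8 ('f'): repeat (last at 4), move window start to 5
  Position 8 ('f'): window [5,8] length 4
  Position 9 ('a'): window [5,9] length 5
  Position 10 ('a'): repeat (last at 9), move window start to 10
  Position 10 ('a'): window [10,10] length 1
  Position 11 ('g'): window [10,11] length 2
Longest substring with no repeats: "hcfgbd" with length 6

6


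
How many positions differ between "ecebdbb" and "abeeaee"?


Comparing "ecebdbb" and "abeeaee" position by position:
  Position 0: 'e' vs 'a' => DIFFER
  Position 1: 'c' vs 'b' => DIFFER
  Position 2: 'e' vs 'e' => same
  Position 3: 'b' vs 'e' => DIFFER
  Position 4: 'd' vs 'a' => DIFFER
  Position 5: 'b' vs 'e' => DIFFER
  Position 6: 'b' vs 'e' => DIFFER
Positions that differ: 6

6


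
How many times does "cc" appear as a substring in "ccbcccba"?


Searching for "cc" in "ccbcccba"
Scanning each position:
  Position 0: "cc" => MATCH
  Position 1: "cb" => no
  Position 2: "bc" => no
  Position 3: "cc" => MATCH
  Position 4: "cc" => MATCH
  Position 5: "cb" => no
  Position 6: "ba" => no
Total occurrences: 3

3


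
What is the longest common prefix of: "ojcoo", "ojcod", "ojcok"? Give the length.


Words: ojcoo, ojcod, ojcok
  Position 0: all 'o' => match
  Position 1: all 'j' => match
  Position 2: all 'c' => match
  Position 3: all 'o' => match
  Position 4: ('o', 'd', 'k') => mismatch, stop
LCP = "ojco" (length 4)

4


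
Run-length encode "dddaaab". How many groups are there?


Input: dddaaab
Scanning for consecutive runs:
  Group 1: 'd' x 3 (positions 0-2)
  Group 2: 'a' x 3 (positions 3-5)
  Group 3: 'b' x 1 (positions 6-6)
Total groups: 3

3


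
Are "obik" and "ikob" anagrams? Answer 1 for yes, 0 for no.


Strings: "obik", "ikob"
Sorted first:  biko
Sorted second: biko
Sorted forms match => anagrams

1


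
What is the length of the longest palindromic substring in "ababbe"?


Input: "ababbe"
Checking substrings for palindromes:
  [0:3] "aba" (len 3) => palindrome
  [1:4] "bab" (len 3) => palindrome
  [3:5] "bb" (len 2) => palindrome
Longest palindromic substring: "aba" with length 3

3


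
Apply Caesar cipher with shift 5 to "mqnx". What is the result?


Caesar cipher: shift "mqnx" by 5
  'm' (pos 12) + 5 = pos 17 = 'r'
  'q' (pos 16) + 5 = pos 21 = 'v'
  'n' (pos 13) + 5 = pos 18 = 's'
  'x' (pos 23) + 5 = pos 2 = 'c'
Result: rvsc

rvsc


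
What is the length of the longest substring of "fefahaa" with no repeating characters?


Input: "fefahaa"
Sliding window (track last position of each char):
  Position 0 ('f'): window [0,0] length 1 -- new best
  Position 1 ('e'): window [0,1] length 2 -- new best
  Position 2 ('f'): repeat (last at 0), move window start to 1
  Position 2 ('f'): window [1,2] length 2
  Position 3 ('a'): window [1,3] length 3 -- new best
  Position 4 ('h'): window [1,4] length 4 -- new best
  Position 5 ('a'): repeat (last at 3), move window start to 4
  Position 5 ('a'): window [4,5] length 2
  Position 6 ('a'): repeat (last at 5), move window start to 6
  Position 6 ('a'): window [6,6] length 1
Longest substring with no repeats: "efah" with length 4

4


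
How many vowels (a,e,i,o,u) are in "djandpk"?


Input: djandpk
Checking each character:
  'd' at position 0: consonant
  'j' at position 1: consonant
  'a' at position 2: vowel (running total: 1)
  'n' at position 3: consonant
  'd' at position 4: consonant
  'p' at position 5: consonant
  'k' at position 6: consonant
Total vowels: 1

1


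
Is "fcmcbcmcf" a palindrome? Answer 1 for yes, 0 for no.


Input: fcmcbcmcf
Reversed: fcmcbcmcf
  Compare pos 0 ('f') with pos 8 ('f'): match
  Compare pos 1 ('c') with pos 7 ('c'): match
  Compare pos 2 ('m') with pos 6 ('m'): match
  Compare pos 3 ('c') with pos 5 ('c'): match
Result: palindrome

1


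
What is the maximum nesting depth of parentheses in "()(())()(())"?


Input: "()(())()(())"
Tracking depth:
  Position 0 '(': depth becomes 1
  Position 1 ')': depth becomes 0
  Position 2 '(': depth becomes 1
  Position 3 '(': depth becomes 2
  Position 4 ')': depth becomes 1
  Position 5 ')': depth becomes 0
  Position 6 '(': depth becomes 1
  Position 7 ')': depth becomes 0
  Position 8 '(': depth becomes 1
  Position 9 '(': depth becomes 2
  Position 10 ')': depth becomes 1
  Position 11 ')': depth becomes 0
Maximum depth reached: 2

2


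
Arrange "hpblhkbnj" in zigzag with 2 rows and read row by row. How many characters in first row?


Zigzag "hpblhkbnj" into 2 rows:
Placing characters:
  'h' => row 0
  'p' => row 1
  'b' => row 0
  'l' => row 1
  'h' => row 0
  'k' => row 1
  'b' => row 0
  'n' => row 1
  'j' => row 0
Rows:
  Row 0: "hbhbj"
  Row 1: "plkn"
First row length: 5

5


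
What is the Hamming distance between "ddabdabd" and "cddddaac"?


Comparing "ddabdabd" and "cddddaac" position by position:
  Position 0: 'd' vs 'c' => differ
  Position 1: 'd' vs 'd' => same
  Position 2: 'a' vs 'd' => differ
  Position 3: 'b' vs 'd' => differ
  Position 4: 'd' vs 'd' => same
  Position 5: 'a' vs 'a' => same
  Position 6: 'b' vs 'a' => differ
  Position 7: 'd' vs 'c' => differ
Total differences (Hamming distance): 5

5


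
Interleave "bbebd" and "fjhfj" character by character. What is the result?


Interleaving "bbebd" and "fjhfj":
  Position 0: 'b' from first, 'f' from second => "bf"
  Position 1: 'b' from first, 'j' from second => "bj"
  Position 2: 'e' from first, 'h' from second => "eh"
  Position 3: 'b' from first, 'f' from second => "bf"
  Position 4: 'd' from first, 'j' from second => "dj"
Result: bfbjehbfdj

bfbjehbfdj


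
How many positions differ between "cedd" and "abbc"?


Comparing "cedd" and "abbc" position by position:
  Position 0: 'c' vs 'a' => DIFFER
  Position 1: 'e' vs 'b' => DIFFER
  Position 2: 'd' vs 'b' => DIFFER
  Position 3: 'd' vs 'c' => DIFFER
Positions that differ: 4

4


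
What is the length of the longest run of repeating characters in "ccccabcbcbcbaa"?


Input: "ccccabcbcbcbaa"
Scanning for longest run:
  Position 1 ('c'): continues run of 'c', length=2
  Position 2 ('c'): continues run of 'c', length=3
  Position 3 ('c'): continues run of 'c', length=4
  Position 4 ('a'): new char, reset run to 1
  Position 5 ('b'): new char, reset run to 1
  Position 6 ('c'): new char, reset run to 1
  Position 7 ('b'): new char, reset run to 1
  Position 8 ('c'): new char, reset run to 1
  Position 9 ('b'): new char, reset run to 1
  Position 10 ('c'): new char, reset run to 1
  Position 11 ('b'): new char, reset run to 1
  Position 12 ('a'): new char, reset run to 1
  Position 13 ('a'): continues run of 'a', length=2
Longest run: 'c' with length 4

4


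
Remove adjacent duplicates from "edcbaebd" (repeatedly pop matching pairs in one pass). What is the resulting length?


Input: edcbaebd
Stack-based adjacent duplicate removal:
  Read 'e': push. Stack: e
  Read 'd': push. Stack: ed
  Read 'c': push. Stack: edc
  Read 'b': push. Stack: edcb
  Read 'a': push. Stack: edcba
  Read 'e': push. Stack: edcbae
  Read 'b': push. Stack: edcbaeb
  Read 'd': push. Stack: edcbaebd
Final stack: "edcbaebd" (length 8)

8


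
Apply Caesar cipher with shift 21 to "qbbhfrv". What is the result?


Caesar cipher: shift "qbbhfrv" by 21
  'q' (pos 16) + 21 = pos 11 = 'l'
  'b' (pos 1) + 21 = pos 22 = 'w'
  'b' (pos 1) + 21 = pos 22 = 'w'
  'h' (pos 7) + 21 = pos 2 = 'c'
  'f' (pos 5) + 21 = pos 0 = 'a'
  'r' (pos 17) + 21 = pos 12 = 'm'
  'v' (pos 21) + 21 = pos 16 = 'q'
Result: lwwcamq

lwwcamq


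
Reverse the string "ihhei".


Input: ihhei
Reading characters right to left:
  Position 4: 'i'
  Position 3: 'e'
  Position 2: 'h'
  Position 1: 'h'
  Position 0: 'i'
Reversed: iehhi

iehhi


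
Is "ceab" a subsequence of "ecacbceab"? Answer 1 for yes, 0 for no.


Check if "ceab" is a subsequence of "ecacbceab"
Greedy scan:
  Position 0 ('e'): no match needed
  Position 1 ('c'): matches sub[0] = 'c'
  Position 2 ('a'): no match needed
  Position 3 ('c'): no match needed
  Position 4 ('b'): no match needed
  Position 5 ('c'): no match needed
  Position 6 ('e'): matches sub[1] = 'e'
  Position 7 ('a'): matches sub[2] = 'a'
  Position 8 ('b'): matches sub[3] = 'b'
All 4 characters matched => is a subsequence

1


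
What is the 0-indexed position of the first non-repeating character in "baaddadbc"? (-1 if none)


Input: baaddadbc
Character frequencies:
  'a': 3
  'b': 2
  'c': 1
  'd': 3
Scanning left to right for freq == 1:
  Position 0 ('b'): freq=2, skip
  Position 1 ('a'): freq=3, skip
  Position 2 ('a'): freq=3, skip
  Position 3 ('d'): freq=3, skip
  Position 4 ('d'): freq=3, skip
  Position 5 ('a'): freq=3, skip
  Position 6 ('d'): freq=3, skip
  Position 7 ('b'): freq=2, skip
  Position 8 ('c'): unique! => answer = 8

8


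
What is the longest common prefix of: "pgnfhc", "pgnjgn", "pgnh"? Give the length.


Words: pgnfhc, pgnjgn, pgnh
  Position 0: all 'p' => match
  Position 1: all 'g' => match
  Position 2: all 'n' => match
  Position 3: ('f', 'j', 'h') => mismatch, stop
LCP = "pgn" (length 3)

3


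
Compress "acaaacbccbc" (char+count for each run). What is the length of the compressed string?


Input: acaaacbccbc
Runs:
  'a' x 1 => "a1"
  'c' x 1 => "c1"
  'a' x 3 => "a3"
  'c' x 1 => "c1"
  'b' x 1 => "b1"
  'c' x 2 => "c2"
  'b' x 1 => "b1"
  'c' x 1 => "c1"
Compressed: "a1c1a3c1b1c2b1c1"
Compressed length: 16

16


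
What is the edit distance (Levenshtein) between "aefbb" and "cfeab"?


Computing edit distance: "aefbb" -> "cfeab"
DP table:
           c    f    e    a    b
      0    1    2    3    4    5
  a   1    1    2    3    3    4
  e   2    2    2    2    3    4
  f   3    3    2    3    3    4
  b   4    4    3    3    4    3
  b   5    5    4    4    4    4
Edit distance = dp[5][5] = 4

4


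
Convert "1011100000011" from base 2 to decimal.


Input: "1011100000011" in base 2
Positional expansion:
  Digit '1' (value 1) x 2^12 = 4096
  Digit '0' (value 0) x 2^11 = 0
  Digit '1' (value 1) x 2^10 = 1024
  Digit '1' (value 1) x 2^9 = 512
  Digit '1' (value 1) x 2^8 = 256
  Digit '0' (value 0) x 2^7 = 0
  Digit '0' (value 0) x 2^6 = 0
  Digit '0' (value 0) x 2^5 = 0
  Digit '0' (value 0) x 2^4 = 0
  Digit '0' (value 0) x 2^3 = 0
  Digit '0' (value 0) x 2^2 = 0
  Digit '1' (value 1) x 2^1 = 2
  Digit '1' (value 1) x 2^0 = 1
Sum = 5891

5891


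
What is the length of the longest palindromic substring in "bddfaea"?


Input: "bddfaea"
Checking substrings for palindromes:
  [4:7] "aea" (len 3) => palindrome
  [1:3] "dd" (len 2) => palindrome
Longest palindromic substring: "aea" with length 3

3


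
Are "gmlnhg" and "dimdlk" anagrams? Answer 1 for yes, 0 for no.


Strings: "gmlnhg", "dimdlk"
Sorted first:  gghlmn
Sorted second: ddiklm
Differ at position 0: 'g' vs 'd' => not anagrams

0


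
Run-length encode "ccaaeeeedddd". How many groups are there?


Input: ccaaeeeedddd
Scanning for consecutive runs:
  Group 1: 'c' x 2 (positions 0-1)
  Group 2: 'a' x 2 (positions 2-3)
  Group 3: 'e' x 4 (positions 4-7)
  Group 4: 'd' x 4 (positions 8-11)
Total groups: 4

4


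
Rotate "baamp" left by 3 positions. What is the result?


Input: "baamp", rotate left by 3
First 3 characters: "baa"
Remaining characters: "mp"
Concatenate remaining + first: "mp" + "baa" = "mpbaa"

mpbaa


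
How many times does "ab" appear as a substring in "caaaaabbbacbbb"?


Searching for "ab" in "caaaaabbbacbbb"
Scanning each position:
  Position 0: "ca" => no
  Position 1: "aa" => no
  Position 2: "aa" => no
  Position 3: "aa" => no
  Position 4: "aa" => no
  Position 5: "ab" => MATCH
  Position 6: "bb" => no
  Position 7: "bb" => no
  Position 8: "ba" => no
  Position 9: "ac" => no
  Position 10: "cb" => no
  Position 11: "bb" => no
  Position 12: "bb" => no
Total occurrences: 1

1


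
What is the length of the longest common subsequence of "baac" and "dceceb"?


LCS of "baac" and "dceceb"
DP table:
           d    c    e    c    e    b
      0    0    0    0    0    0    0
  b   0    0    0    0    0    0    1
  a   0    0    0    0    0    0    1
  a   0    0    0    0    0    0    1
  c   0    0    1    1    1    1    1
LCS length = dp[4][6] = 1

1


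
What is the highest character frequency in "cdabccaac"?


Input: cdabccaac
Character counts:
  'a': 3
  'b': 1
  'c': 4
  'd': 1
Maximum frequency: 4

4


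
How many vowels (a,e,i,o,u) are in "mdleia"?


Input: mdleia
Checking each character:
  'm' at position 0: consonant
  'd' at position 1: consonant
  'l' at position 2: consonant
  'e' at position 3: vowel (running total: 1)
  'i' at position 4: vowel (running total: 2)
  'a' at position 5: vowel (running total: 3)
Total vowels: 3

3


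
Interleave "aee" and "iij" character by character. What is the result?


Interleaving "aee" and "iij":
  Position 0: 'a' from first, 'i' from second => "ai"
  Position 1: 'e' from first, 'i' from second => "ei"
  Position 2: 'e' from first, 'j' from second => "ej"
Result: aieiej

aieiej


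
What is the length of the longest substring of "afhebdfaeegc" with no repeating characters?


Input: "afhebdfaeegc"
Sliding window (track last position of each char):
  Position 0 ('a'): window [0,0] length 1 -- new best
  Position 1 ('f'): window [0,1] length 2 -- new best
  Position 2 ('h'): window [0,2] length 3 -- new best
  Position 3 ('e'): window [0,3] length 4 -- new best
  Position 4 ('b'): window [0,4] length 5 -- new best
  Position 5 ('d'): window [0,5] length 6 -- new best
  Position 6 ('f'): repeat (last at 1), move window start to 2
  Position 6 ('f'): window [2,6] length 5
  Position 7 ('a'): window [2,7] length 6
  Position 8 ('e'): repeat (last at 3), move window start to 4
  Position 8 ('e'): window [4,8] length 5
  Position 9 ('e'): repeat (last at 8), move window start to 9
  Position 9 ('e'): window [9,9] length 1
  Position 10 ('g'): window [9,10] length 2
  Position 11 ('c'): window [9,11] length 3
Longest substring with no repeats: "afhebd" with length 6

6


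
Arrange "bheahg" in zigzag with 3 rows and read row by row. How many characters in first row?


Zigzag "bheahg" into 3 rows:
Placing characters:
  'b' => row 0
  'h' => row 1
  'e' => row 2
  'a' => row 1
  'h' => row 0
  'g' => row 1
Rows:
  Row 0: "bh"
  Row 1: "hag"
  Row 2: "e"
First row length: 2

2


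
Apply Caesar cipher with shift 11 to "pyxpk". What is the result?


Caesar cipher: shift "pyxpk" by 11
  'p' (pos 15) + 11 = pos 0 = 'a'
  'y' (pos 24) + 11 = pos 9 = 'j'
  'x' (pos 23) + 11 = pos 8 = 'i'
  'p' (pos 15) + 11 = pos 0 = 'a'
  'k' (pos 10) + 11 = pos 21 = 'v'
Result: ajiav

ajiav


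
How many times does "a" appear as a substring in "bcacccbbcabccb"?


Searching for "a" in "bcacccbbcabccb"
Scanning each position:
  Position 0: "b" => no
  Position 1: "c" => no
  Position 2: "a" => MATCH
  Position 3: "c" => no
  Position 4: "c" => no
  Position 5: "c" => no
  Position 6: "b" => no
  Position 7: "b" => no
  Position 8: "c" => no
  Position 9: "a" => MATCH
  Position 10: "b" => no
  Position 11: "c" => no
  Position 12: "c" => no
  Position 13: "b" => no
Total occurrences: 2

2


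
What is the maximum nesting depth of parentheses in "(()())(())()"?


Input: "(()())(())()"
Tracking depth:
  Position 0 '(': depth becomes 1
  Position 1 '(': depth becomes 2
  Position 2 ')': depth becomes 1
  Position 3 '(': depth becomes 2
  Position 4 ')': depth becomes 1
  Position 5 ')': depth becomes 0
  Position 6 '(': depth becomes 1
  Position 7 '(': depth becomes 2
  Position 8 ')': depth becomes 1
  Position 9 ')': depth becomes 0
  Position 10 '(': depth becomes 1
  Position 11 ')': depth becomes 0
Maximum depth reached: 2

2


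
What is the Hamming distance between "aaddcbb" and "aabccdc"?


Comparing "aaddcbb" and "aabccdc" position by position:
  Position 0: 'a' vs 'a' => same
  Position 1: 'a' vs 'a' => same
  Position 2: 'd' vs 'b' => differ
  Position 3: 'd' vs 'c' => differ
  Position 4: 'c' vs 'c' => same
  Position 5: 'b' vs 'd' => differ
  Position 6: 'b' vs 'c' => differ
Total differences (Hamming distance): 4

4


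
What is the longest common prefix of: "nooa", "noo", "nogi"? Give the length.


Words: nooa, noo, nogi
  Position 0: all 'n' => match
  Position 1: all 'o' => match
  Position 2: ('o', 'o', 'g') => mismatch, stop
LCP = "no" (length 2)

2


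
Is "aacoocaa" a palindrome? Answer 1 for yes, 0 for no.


Input: aacoocaa
Reversed: aacoocaa
  Compare pos 0 ('a') with pos 7 ('a'): match
  Compare pos 1 ('a') with pos 6 ('a'): match
  Compare pos 2 ('c') with pos 5 ('c'): match
  Compare pos 3 ('o') with pos 4 ('o'): match
Result: palindrome

1


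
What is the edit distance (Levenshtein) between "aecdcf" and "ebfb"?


Computing edit distance: "aecdcf" -> "ebfb"
DP table:
           e    b    f    b
      0    1    2    3    4
  a   1    1    2    3    4
  e   2    1    2    3    4
  c   3    2    2    3    4
  d   4    3    3    3    4
  c   5    4    4    4    4
  f   6    5    5    4    5
Edit distance = dp[6][4] = 5

5


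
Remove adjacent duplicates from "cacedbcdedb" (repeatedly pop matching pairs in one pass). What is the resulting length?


Input: cacedbcdedb
Stack-based adjacent duplicate removal:
  Read 'c': push. Stack: c
  Read 'a': push. Stack: ca
  Read 'c': push. Stack: cac
  Read 'e': push. Stack: cace
  Read 'd': push. Stack: caced
  Read 'b': push. Stack: cacedb
  Read 'c': push. Stack: cacedbc
  Read 'd': push. Stack: cacedbcd
  Read 'e': push. Stack: cacedbcde
  Read 'd': push. Stack: cacedbcded
  Read 'b': push. Stack: cacedbcdedb
Final stack: "cacedbcdedb" (length 11)

11


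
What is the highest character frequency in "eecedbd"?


Input: eecedbd
Character counts:
  'b': 1
  'c': 1
  'd': 2
  'e': 3
Maximum frequency: 3

3


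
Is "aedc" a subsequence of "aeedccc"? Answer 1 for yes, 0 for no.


Check if "aedc" is a subsequence of "aeedccc"
Greedy scan:
  Position 0 ('a'): matches sub[0] = 'a'
  Position 1 ('e'): matches sub[1] = 'e'
  Position 2 ('e'): no match needed
  Position 3 ('d'): matches sub[2] = 'd'
  Position 4 ('c'): matches sub[3] = 'c'
  Position 5 ('c'): no match needed
  Position 6 ('c'): no match needed
All 4 characters matched => is a subsequence

1


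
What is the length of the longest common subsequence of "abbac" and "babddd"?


LCS of "abbac" and "babddd"
DP table:
           b    a    b    d    d    d
      0    0    0    0    0    0    0
  a   0    0    1    1    1    1    1
  b   0    1    1    2    2    2    2
  b   0    1    1    2    2    2    2
  a   0    1    2    2    2    2    2
  c   0    1    2    2    2    2    2
LCS length = dp[5][6] = 2

2


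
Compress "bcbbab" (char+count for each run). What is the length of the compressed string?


Input: bcbbab
Runs:
  'b' x 1 => "b1"
  'c' x 1 => "c1"
  'b' x 2 => "b2"
  'a' x 1 => "a1"
  'b' x 1 => "b1"
Compressed: "b1c1b2a1b1"
Compressed length: 10

10


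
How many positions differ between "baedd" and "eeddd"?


Comparing "baedd" and "eeddd" position by position:
  Position 0: 'b' vs 'e' => DIFFER
  Position 1: 'a' vs 'e' => DIFFER
  Position 2: 'e' vs 'd' => DIFFER
  Position 3: 'd' vs 'd' => same
  Position 4: 'd' vs 'd' => same
Positions that differ: 3

3


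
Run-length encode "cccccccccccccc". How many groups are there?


Input: cccccccccccccc
Scanning for consecutive runs:
  Group 1: 'c' x 14 (positions 0-13)
Total groups: 1

1


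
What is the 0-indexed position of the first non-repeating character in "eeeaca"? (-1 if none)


Input: eeeaca
Character frequencies:
  'a': 2
  'c': 1
  'e': 3
Scanning left to right for freq == 1:
  Position 0 ('e'): freq=3, skip
  Position 1 ('e'): freq=3, skip
  Position 2 ('e'): freq=3, skip
  Position 3 ('a'): freq=2, skip
  Position 4 ('c'): unique! => answer = 4

4


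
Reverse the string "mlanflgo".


Input: mlanflgo
Reading characters right to left:
  Position 7: 'o'
  Position 6: 'g'
  Position 5: 'l'
  Position 4: 'f'
  Position 3: 'n'
  Position 2: 'a'
  Position 1: 'l'
  Position 0: 'm'
Reversed: oglfnalm

oglfnalm
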